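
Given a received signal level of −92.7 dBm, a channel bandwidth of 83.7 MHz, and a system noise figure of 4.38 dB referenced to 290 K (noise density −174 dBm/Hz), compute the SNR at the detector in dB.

Noise floor: N = −174 + 10 log₁₀(B) + NF
10 log₁₀(8.37×10⁷) = 79.23 dB
N = −174 + 79.23 + 4.38 = −90.39 dBm
SNR = P_sig − N = −92.7 − (−90.39) = −2.31 dB → −2.3 dB

−2.3 dB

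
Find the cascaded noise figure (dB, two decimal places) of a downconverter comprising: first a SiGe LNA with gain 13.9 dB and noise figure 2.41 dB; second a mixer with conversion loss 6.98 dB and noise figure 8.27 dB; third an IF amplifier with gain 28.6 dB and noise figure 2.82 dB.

3.35 dB

Convert to linear (a loss of L dB is a gain of −L dB): F_i = 10^(NF_i/10), G_i = 10^(G_i,dB/10)
  Stage 1: F_1 = 10^(2.41/10) = 1.742, G_1 = 10^(13.9/10) = 24.55
  Stage 2: F_2 = 10^(8.27/10) = 6.714, G_2 = 10^(−6.98/10) = 0.2004
  Stage 3: F_3 = 10^(2.82/10) = 1.914, G_3 = 10^(28.6/10) = 724.4
Friis cascade:
  F = 1.742 + (6.714 − 1)/24.55 + (1.914 − 1)/4.920 = 2.160
NF = 10 log₁₀(2.160) = 3.35 dB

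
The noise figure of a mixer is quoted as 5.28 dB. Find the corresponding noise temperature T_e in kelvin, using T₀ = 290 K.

F = 10^(5.28/10) = 3.37287
T_e = (F − 1)·T₀ = (3.37287 − 1) × 290 = 688 K

688 K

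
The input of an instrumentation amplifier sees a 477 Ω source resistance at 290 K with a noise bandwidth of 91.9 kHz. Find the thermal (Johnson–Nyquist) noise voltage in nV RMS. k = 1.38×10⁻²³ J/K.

V_n = √(4kTRB)
4kTRB = 4 × 1.38×10⁻²³ × 290 × 4.77×10² × 9.19×10⁴ = 7.02×10⁻¹³ V²
V_n = √(7.02×10⁻¹³) = 8.38×10⁻⁷ V = 838 nV

838 nV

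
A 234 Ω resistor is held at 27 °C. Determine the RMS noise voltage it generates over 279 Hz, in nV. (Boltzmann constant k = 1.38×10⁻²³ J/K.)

32.9 nV

T = 27 °C + 273.15 = 300.15 K
V_n = √(4kTRB)
4kTRB = 4 × 1.38×10⁻²³ × 300.15 × 2.34×10² × 2.79×10² = 1.08×10⁻¹⁵ V²
V_n = √(1.08×10⁻¹⁵) = 3.29×10⁻⁸ V = 32.9 nV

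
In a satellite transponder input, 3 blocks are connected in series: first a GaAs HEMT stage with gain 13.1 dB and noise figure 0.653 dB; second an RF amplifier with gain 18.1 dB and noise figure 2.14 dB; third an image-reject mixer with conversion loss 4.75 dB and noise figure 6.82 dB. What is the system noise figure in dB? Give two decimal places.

Convert to linear (a loss of L dB is a gain of −L dB): F_i = 10^(NF_i/10), G_i = 10^(G_i,dB/10)
  Stage 1: F_1 = 10^(0.653/10) = 1.162, G_1 = 10^(13.1/10) = 20.42
  Stage 2: F_2 = 10^(2.14/10) = 1.637, G_2 = 10^(18.1/10) = 64.57
  Stage 3: F_3 = 10^(6.82/10) = 4.808, G_3 = 10^(−4.75/10) = 0.3350
Friis cascade:
  F = 1.162 + (1.637 − 1)/20.42 + (4.808 − 1)/1318 = 1.196
NF = 10 log₁₀(1.196) = 0.78 dB

0.78 dB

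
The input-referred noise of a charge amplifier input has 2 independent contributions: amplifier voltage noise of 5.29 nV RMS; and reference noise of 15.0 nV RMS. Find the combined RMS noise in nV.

Uncorrelated sources add in power (mean-square): V_tot = √(ΣV_i²)
V_tot = √[(5.29×10⁻⁹)² + (1.50×10⁻⁸)²] = 1.59×10⁻⁸ V = 15.9 nV

15.9 nV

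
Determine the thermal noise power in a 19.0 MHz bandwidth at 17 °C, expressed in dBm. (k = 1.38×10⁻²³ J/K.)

T = 17 °C + 273.15 = 290.15 K
P_n = kTB = 1.38×10⁻²³ × 290.15 × 1.90×10⁷ = 7.61×10⁻¹⁴ W
In dBm: 10 log₁₀(7.61×10⁻¹⁴ / 10⁻³) = −101.2 dBm

−101.2 dBm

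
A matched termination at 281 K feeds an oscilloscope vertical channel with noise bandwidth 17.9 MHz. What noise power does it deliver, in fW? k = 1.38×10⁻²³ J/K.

P_n = kTB = 1.38×10⁻²³ × 281 × 1.79×10⁷ = 6.94×10⁻¹⁴ W = 69.4 fW

69.4 fW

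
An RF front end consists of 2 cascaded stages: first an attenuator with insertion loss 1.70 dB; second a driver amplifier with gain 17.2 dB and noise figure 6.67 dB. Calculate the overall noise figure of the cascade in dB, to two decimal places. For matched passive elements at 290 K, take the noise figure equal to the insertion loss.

8.37 dB

Convert to linear (a loss of L dB is a gain of −L dB): F_i = 10^(NF_i/10), G_i = 10^(G_i,dB/10)
  Stage 1: F_1 = 10^(1.70/10) = 1.479, G_1 = 10^(−1.70/10) = 0.6761
  Stage 2: F_2 = 10^(6.67/10) = 4.645, G_2 = 10^(17.2/10) = 52.48
Friis cascade:
  F = 1.479 + (4.645 − 1)/0.6761 = 6.871
NF = 10 log₁₀(6.871) = 8.37 dB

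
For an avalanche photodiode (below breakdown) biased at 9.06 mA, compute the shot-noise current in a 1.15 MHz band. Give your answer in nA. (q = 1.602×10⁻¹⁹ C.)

57.8 nA

I_n = √(2qI·B)
2qI·B = 2 × 1.602×10⁻¹⁹ × 9.06×10⁻³ × 1.15×10⁶ = 3.34×10⁻¹⁵ A²
I_n = √(3.34×10⁻¹⁵) = 5.78×10⁻⁸ A = 57.8 nA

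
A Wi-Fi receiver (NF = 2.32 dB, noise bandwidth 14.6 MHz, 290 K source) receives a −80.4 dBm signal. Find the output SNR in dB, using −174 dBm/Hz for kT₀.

19.6 dB

Noise floor: N = −174 + 10 log₁₀(B) + NF
10 log₁₀(1.46×10⁷) = 71.64 dB
N = −174 + 71.64 + 2.32 = −100.04 dBm
SNR = P_sig − N = −80.4 − (−100.04) = 19.64 dB → 19.6 dB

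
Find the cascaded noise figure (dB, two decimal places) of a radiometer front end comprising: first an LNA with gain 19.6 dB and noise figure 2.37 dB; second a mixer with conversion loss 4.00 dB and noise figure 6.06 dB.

Convert to linear (a loss of L dB is a gain of −L dB): F_i = 10^(NF_i/10), G_i = 10^(G_i,dB/10)
  Stage 1: F_1 = 10^(2.37/10) = 1.726, G_1 = 10^(19.6/10) = 91.20
  Stage 2: F_2 = 10^(6.06/10) = 4.036, G_2 = 10^(−4.00/10) = 0.3981
Friis cascade:
  F = 1.726 + (4.036 − 1)/91.20 = 1.759
NF = 10 log₁₀(1.759) = 2.45 dB

2.45 dB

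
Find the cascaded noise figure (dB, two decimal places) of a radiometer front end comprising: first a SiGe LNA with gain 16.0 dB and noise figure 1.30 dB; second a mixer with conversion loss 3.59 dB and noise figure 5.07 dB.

1.48 dB

Convert to linear (a loss of L dB is a gain of −L dB): F_i = 10^(NF_i/10), G_i = 10^(G_i,dB/10)
  Stage 1: F_1 = 10^(1.30/10) = 1.349, G_1 = 10^(16.0/10) = 39.81
  Stage 2: F_2 = 10^(5.07/10) = 3.214, G_2 = 10^(−3.59/10) = 0.4375
Friis cascade:
  F = 1.349 + (3.214 − 1)/39.81 = 1.405
NF = 10 log₁₀(1.405) = 1.48 dB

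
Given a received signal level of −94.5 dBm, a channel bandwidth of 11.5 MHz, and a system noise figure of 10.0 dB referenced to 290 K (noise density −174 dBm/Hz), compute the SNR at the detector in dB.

Noise floor: N = −174 + 10 log₁₀(B) + NF
10 log₁₀(1.15×10⁷) = 70.61 dB
N = −174 + 70.61 + 10.0 = −93.39 dBm
SNR = P_sig − N = −94.5 − (−93.39) = −1.11 dB → −1.1 dB

−1.1 dB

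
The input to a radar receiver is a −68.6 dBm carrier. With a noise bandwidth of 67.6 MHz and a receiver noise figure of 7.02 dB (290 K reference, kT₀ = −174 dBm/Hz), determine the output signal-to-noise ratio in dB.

Noise floor: N = −174 + 10 log₁₀(B) + NF
10 log₁₀(6.76×10⁷) = 78.3 dB
N = −174 + 78.3 + 7.02 = −88.68 dBm
SNR = P_sig − N = −68.6 − (−88.68) = 20.08 dB → 20.1 dB

20.1 dB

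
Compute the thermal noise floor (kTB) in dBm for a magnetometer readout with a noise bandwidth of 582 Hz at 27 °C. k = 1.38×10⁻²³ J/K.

−146.2 dBm

T = 27 °C + 273.15 = 300.15 K
P_n = kTB = 1.38×10⁻²³ × 300.15 × 5.82×10² = 2.41×10⁻¹⁸ W
In dBm: 10 log₁₀(2.41×10⁻¹⁸ / 10⁻³) = −146.2 dBm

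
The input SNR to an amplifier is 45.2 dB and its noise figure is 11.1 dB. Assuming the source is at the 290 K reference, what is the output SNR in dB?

By definition F = SNR_in/SNR_out, so in dB: SNR_out = SNR_in − NF
SNR_out = 45.2 − 11.1 = 34.1 dB

34.1 dB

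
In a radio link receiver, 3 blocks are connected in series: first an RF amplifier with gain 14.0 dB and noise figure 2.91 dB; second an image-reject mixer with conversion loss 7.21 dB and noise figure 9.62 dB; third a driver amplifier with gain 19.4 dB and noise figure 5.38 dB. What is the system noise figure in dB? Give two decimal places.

Convert to linear (a loss of L dB is a gain of −L dB): F_i = 10^(NF_i/10), G_i = 10^(G_i,dB/10)
  Stage 1: F_1 = 10^(2.91/10) = 1.954, G_1 = 10^(14.0/10) = 25.12
  Stage 2: F_2 = 10^(9.62/10) = 9.162, G_2 = 10^(−7.21/10) = 0.1901
  Stage 3: F_3 = 10^(5.38/10) = 3.451, G_3 = 10^(19.4/10) = 87.10
Friis cascade:
  F = 1.954 + (9.162 − 1)/25.12 + (3.451 − 1)/4.775 = 2.793
NF = 10 log₁₀(2.793) = 4.46 dB

4.46 dB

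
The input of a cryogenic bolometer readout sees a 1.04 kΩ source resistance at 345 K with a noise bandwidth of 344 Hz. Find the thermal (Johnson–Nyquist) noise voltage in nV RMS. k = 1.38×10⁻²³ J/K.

V_n = √(4kTRB)
4kTRB = 4 × 1.38×10⁻²³ × 345 × 1.04×10³ × 3.44×10² = 6.81×10⁻¹⁵ V²
V_n = √(6.81×10⁻¹⁵) = 8.25×10⁻⁸ V = 82.5 nV

82.5 nV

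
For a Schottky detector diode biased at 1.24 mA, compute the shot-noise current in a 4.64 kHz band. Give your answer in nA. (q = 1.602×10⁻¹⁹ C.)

1.36 nA

I_n = √(2qI·B)
2qI·B = 2 × 1.602×10⁻¹⁹ × 1.24×10⁻³ × 4.64×10³ = 1.84×10⁻¹⁸ A²
I_n = √(1.84×10⁻¹⁸) = 1.36×10⁻⁹ A = 1.36 nA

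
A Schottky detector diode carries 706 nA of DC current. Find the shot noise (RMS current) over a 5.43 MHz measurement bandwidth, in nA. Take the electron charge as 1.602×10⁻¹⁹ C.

1.11 nA

I_n = √(2qI·B)
2qI·B = 2 × 1.602×10⁻¹⁹ × 7.06×10⁻⁷ × 5.43×10⁶ = 1.23×10⁻¹⁸ A²
I_n = √(1.23×10⁻¹⁸) = 1.11×10⁻⁹ A = 1.11 nA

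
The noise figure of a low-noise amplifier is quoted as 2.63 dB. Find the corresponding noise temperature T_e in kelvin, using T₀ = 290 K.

F = 10^(2.63/10) = 1.83231
T_e = (F − 1)·T₀ = (1.83231 − 1) × 290 = 241 K

241 K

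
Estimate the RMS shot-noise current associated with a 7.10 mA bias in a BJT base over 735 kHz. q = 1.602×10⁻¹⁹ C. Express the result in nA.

40.9 nA

I_n = √(2qI·B)
2qI·B = 2 × 1.602×10⁻¹⁹ × 7.10×10⁻³ × 7.35×10⁵ = 1.67×10⁻¹⁵ A²
I_n = √(1.67×10⁻¹⁵) = 4.09×10⁻⁸ A = 40.9 nA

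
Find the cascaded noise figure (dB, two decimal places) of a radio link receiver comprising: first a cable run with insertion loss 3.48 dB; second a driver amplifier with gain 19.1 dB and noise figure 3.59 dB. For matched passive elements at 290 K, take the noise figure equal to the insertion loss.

7.07 dB

Convert to linear (a loss of L dB is a gain of −L dB): F_i = 10^(NF_i/10), G_i = 10^(G_i,dB/10)
  Stage 1: F_1 = 10^(3.48/10) = 2.228, G_1 = 10^(−3.48/10) = 0.4487
  Stage 2: F_2 = 10^(3.59/10) = 2.286, G_2 = 10^(19.1/10) = 81.28
Friis cascade:
  F = 2.228 + (2.286 − 1)/0.4487 = 5.093
NF = 10 log₁₀(5.093) = 7.07 dB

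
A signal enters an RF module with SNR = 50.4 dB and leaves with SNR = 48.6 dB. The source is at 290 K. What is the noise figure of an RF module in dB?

1.8 dB

NF (dB) = SNR_in(dB) − SNR_out(dB) when the source is at T₀
NF = 50.4 − 48.6 = 1.8 dB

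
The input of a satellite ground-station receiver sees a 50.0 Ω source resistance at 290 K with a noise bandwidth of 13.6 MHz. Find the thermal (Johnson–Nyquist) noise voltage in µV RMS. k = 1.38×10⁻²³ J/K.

3.30 µV

V_n = √(4kTRB)
4kTRB = 4 × 1.38×10⁻²³ × 290 × 5.00×10¹ × 1.36×10⁷ = 1.09×10⁻¹¹ V²
V_n = √(1.09×10⁻¹¹) = 3.30×10⁻⁶ V = 3.30 µV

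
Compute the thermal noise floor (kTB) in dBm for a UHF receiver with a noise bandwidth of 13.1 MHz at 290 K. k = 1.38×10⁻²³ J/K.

−102.8 dBm

P_n = kTB = 1.38×10⁻²³ × 290 × 1.31×10⁷ = 5.24×10⁻¹⁴ W
In dBm: 10 log₁₀(5.24×10⁻¹⁴ / 10⁻³) = −102.8 dBm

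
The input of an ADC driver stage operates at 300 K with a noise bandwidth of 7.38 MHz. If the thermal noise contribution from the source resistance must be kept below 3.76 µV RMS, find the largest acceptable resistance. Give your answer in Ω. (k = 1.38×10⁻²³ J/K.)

116 Ω

Johnson–Nyquist: V_n = √(4kTRB) ⇒ R = V_n² / (4kTB)
4kTB = 4 × 1.38×10⁻²³ × 300 × 7.38×10⁶ = 1.22×10⁻¹³
R = (3.76×10⁻⁶)² / 1.22×10⁻¹³ = 1.16×10² Ω = 116 Ω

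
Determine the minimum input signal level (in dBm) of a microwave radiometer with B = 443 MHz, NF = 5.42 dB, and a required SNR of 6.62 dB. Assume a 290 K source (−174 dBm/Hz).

−75.5 dBm

Sensitivity = −174 + 10 log₁₀(B) + NF + SNR_min
= −174 + 86.46 + 5.42 + 6.62
= −75.50 dBm → −75.5 dBm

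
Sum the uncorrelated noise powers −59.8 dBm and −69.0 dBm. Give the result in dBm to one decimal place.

Convert to linear, add, convert back:
P₁ = 1.05×10⁻⁹ W, P₂ = 1.26×10⁻¹⁰ W
P_tot = 1.17×10⁻⁹ W → 10 log₁₀(P_tot / 10⁻³) = −59.3 dBm

−59.3 dBm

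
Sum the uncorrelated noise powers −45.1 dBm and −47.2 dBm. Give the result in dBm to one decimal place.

−43.0 dBm

Convert to linear, add, convert back:
P₁ = 3.09×10⁻⁸ W, P₂ = 1.91×10⁻⁸ W
P_tot = 5.00×10⁻⁸ W → 10 log₁₀(P_tot / 10⁻³) = −43.0 dBm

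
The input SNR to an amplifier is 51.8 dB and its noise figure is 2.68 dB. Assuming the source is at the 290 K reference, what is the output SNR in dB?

49.12 dB

By definition F = SNR_in/SNR_out, so in dB: SNR_out = SNR_in − NF
SNR_out = 51.8 − 2.68 = 49.12 dB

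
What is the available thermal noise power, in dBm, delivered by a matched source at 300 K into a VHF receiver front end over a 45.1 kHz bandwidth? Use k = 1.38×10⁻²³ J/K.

−127.3 dBm

P_n = kTB = 1.38×10⁻²³ × 300 × 4.51×10⁴ = 1.87×10⁻¹⁶ W
In dBm: 10 log₁₀(1.87×10⁻¹⁶ / 10⁻³) = −127.3 dBm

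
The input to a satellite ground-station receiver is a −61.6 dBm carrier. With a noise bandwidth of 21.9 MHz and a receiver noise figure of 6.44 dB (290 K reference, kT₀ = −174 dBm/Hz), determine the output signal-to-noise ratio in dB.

32.6 dB

Noise floor: N = −174 + 10 log₁₀(B) + NF
10 log₁₀(2.19×10⁷) = 73.4 dB
N = −174 + 73.4 + 6.44 = −94.16 dBm
SNR = P_sig − N = −61.6 − (−94.16) = 32.56 dB → 32.6 dB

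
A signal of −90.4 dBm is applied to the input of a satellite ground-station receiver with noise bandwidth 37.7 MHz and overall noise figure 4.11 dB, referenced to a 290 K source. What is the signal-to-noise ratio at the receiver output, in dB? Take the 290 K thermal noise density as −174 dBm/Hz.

Noise floor: N = −174 + 10 log₁₀(B) + NF
10 log₁₀(3.77×10⁷) = 75.76 dB
N = −174 + 75.76 + 4.11 = −94.13 dBm
SNR = P_sig − N = −90.4 − (−94.13) = 3.73 dB → 3.7 dB

3.7 dB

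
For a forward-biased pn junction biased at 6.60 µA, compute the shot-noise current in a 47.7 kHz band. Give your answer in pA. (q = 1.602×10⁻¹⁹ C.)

318 pA

I_n = √(2qI·B)
2qI·B = 2 × 1.602×10⁻¹⁹ × 6.60×10⁻⁶ × 4.77×10⁴ = 1.01×10⁻¹⁹ A²
I_n = √(1.01×10⁻¹⁹) = 3.18×10⁻¹⁰ A = 318 pA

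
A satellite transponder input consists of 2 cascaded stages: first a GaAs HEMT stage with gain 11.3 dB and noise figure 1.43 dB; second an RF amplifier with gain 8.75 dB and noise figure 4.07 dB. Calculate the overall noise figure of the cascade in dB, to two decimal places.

1.78 dB

Convert to linear (a loss of L dB is a gain of −L dB): F_i = 10^(NF_i/10), G_i = 10^(G_i,dB/10)
  Stage 1: F_1 = 10^(1.43/10) = 1.390, G_1 = 10^(11.3/10) = 13.49
  Stage 2: F_2 = 10^(4.07/10) = 2.553, G_2 = 10^(8.75/10) = 7.499
Friis cascade:
  F = 1.390 + (2.553 − 1)/13.49 = 1.505
NF = 10 log₁₀(1.505) = 1.78 dB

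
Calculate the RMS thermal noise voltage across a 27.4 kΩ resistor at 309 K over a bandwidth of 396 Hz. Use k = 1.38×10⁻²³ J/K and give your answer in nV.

430 nV

V_n = √(4kTRB)
4kTRB = 4 × 1.38×10⁻²³ × 309 × 2.74×10⁴ × 3.96×10² = 1.85×10⁻¹³ V²
V_n = √(1.85×10⁻¹³) = 4.30×10⁻⁷ V = 430 nV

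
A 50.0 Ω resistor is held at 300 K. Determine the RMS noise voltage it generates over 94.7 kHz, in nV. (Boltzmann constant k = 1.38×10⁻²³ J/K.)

V_n = √(4kTRB)
4kTRB = 4 × 1.38×10⁻²³ × 300 × 5.00×10¹ × 9.47×10⁴ = 7.84×10⁻¹⁴ V²
V_n = √(7.84×10⁻¹⁴) = 2.80×10⁻⁷ V = 280 nV

280 nV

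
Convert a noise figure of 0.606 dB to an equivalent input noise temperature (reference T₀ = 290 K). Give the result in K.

43.4 K

F = 10^(0.606/10) = 1.14974
T_e = (F − 1)·T₀ = (1.14974 − 1) × 290 = 43.4 K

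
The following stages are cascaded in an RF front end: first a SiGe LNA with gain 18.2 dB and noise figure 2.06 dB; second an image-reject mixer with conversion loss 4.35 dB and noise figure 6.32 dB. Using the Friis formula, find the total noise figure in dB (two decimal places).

2.19 dB

Convert to linear (a loss of L dB is a gain of −L dB): F_i = 10^(NF_i/10), G_i = 10^(G_i,dB/10)
  Stage 1: F_1 = 10^(2.06/10) = 1.607, G_1 = 10^(18.2/10) = 66.07
  Stage 2: F_2 = 10^(6.32/10) = 4.285, G_2 = 10^(−4.35/10) = 0.3673
Friis cascade:
  F = 1.607 + (4.285 − 1)/66.07 = 1.657
NF = 10 log₁₀(1.657) = 2.19 dB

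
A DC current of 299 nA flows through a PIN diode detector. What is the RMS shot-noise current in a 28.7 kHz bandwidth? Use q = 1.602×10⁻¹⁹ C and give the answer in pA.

I_n = √(2qI·B)
2qI·B = 2 × 1.602×10⁻¹⁹ × 2.99×10⁻⁷ × 2.87×10⁴ = 2.75×10⁻²¹ A²
I_n = √(2.75×10⁻²¹) = 5.24×10⁻¹¹ A = 52.4 pA

52.4 pA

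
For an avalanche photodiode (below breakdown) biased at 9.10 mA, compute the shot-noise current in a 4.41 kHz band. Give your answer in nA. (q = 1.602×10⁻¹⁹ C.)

I_n = √(2qI·B)
2qI·B = 2 × 1.602×10⁻¹⁹ × 9.10×10⁻³ × 4.41×10³ = 1.29×10⁻¹⁷ A²
I_n = √(1.29×10⁻¹⁷) = 3.59×10⁻⁹ A = 3.59 nA

3.59 nA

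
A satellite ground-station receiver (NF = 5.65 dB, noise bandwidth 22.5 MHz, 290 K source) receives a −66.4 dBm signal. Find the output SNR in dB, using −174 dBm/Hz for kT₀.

28.4 dB

Noise floor: N = −174 + 10 log₁₀(B) + NF
10 log₁₀(2.25×10⁷) = 73.52 dB
N = −174 + 73.52 + 5.65 = −94.83 dBm
SNR = P_sig − N = −66.4 − (−94.83) = 28.43 dB → 28.4 dB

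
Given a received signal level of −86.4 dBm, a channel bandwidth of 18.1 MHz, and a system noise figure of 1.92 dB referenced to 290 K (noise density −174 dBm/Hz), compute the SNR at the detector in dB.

13.1 dB

Noise floor: N = −174 + 10 log₁₀(B) + NF
10 log₁₀(1.81×10⁷) = 72.58 dB
N = −174 + 72.58 + 1.92 = −99.50 dBm
SNR = P_sig − N = −86.4 − (−99.50) = 13.10 dB → 13.1 dB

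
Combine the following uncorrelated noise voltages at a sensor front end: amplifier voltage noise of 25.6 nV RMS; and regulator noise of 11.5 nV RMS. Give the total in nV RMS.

28.1 nV

Uncorrelated sources add in power (mean-square): V_tot = √(ΣV_i²)
V_tot = √[(2.56×10⁻⁸)² + (1.15×10⁻⁸)²] = 2.81×10⁻⁸ V = 28.1 nV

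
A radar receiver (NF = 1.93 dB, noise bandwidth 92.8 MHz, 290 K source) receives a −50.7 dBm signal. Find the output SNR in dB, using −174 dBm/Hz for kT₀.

Noise floor: N = −174 + 10 log₁₀(B) + NF
10 log₁₀(9.28×10⁷) = 79.68 dB
N = −174 + 79.68 + 1.93 = −92.39 dBm
SNR = P_sig − N = −50.7 − (−92.39) = 41.69 dB → 41.7 dB

41.7 dB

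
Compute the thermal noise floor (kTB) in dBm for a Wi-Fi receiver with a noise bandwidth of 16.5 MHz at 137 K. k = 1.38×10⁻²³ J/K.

P_n = kTB = 1.38×10⁻²³ × 137 × 1.65×10⁷ = 3.12×10⁻¹⁴ W
In dBm: 10 log₁₀(3.12×10⁻¹⁴ / 10⁻³) = −105.1 dBm

−105.1 dBm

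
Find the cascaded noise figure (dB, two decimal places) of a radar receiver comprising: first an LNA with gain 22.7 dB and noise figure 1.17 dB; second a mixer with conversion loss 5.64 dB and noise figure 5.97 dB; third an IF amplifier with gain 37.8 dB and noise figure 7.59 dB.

Convert to linear (a loss of L dB is a gain of −L dB): F_i = 10^(NF_i/10), G_i = 10^(G_i,dB/10)
  Stage 1: F_1 = 10^(1.17/10) = 1.309, G_1 = 10^(22.7/10) = 186.2
  Stage 2: F_2 = 10^(5.97/10) = 3.954, G_2 = 10^(−5.64/10) = 0.2729
  Stage 3: F_3 = 10^(7.59/10) = 5.741, G_3 = 10^(37.8/10) = 6026
Friis cascade:
  F = 1.309 + (3.954 − 1)/186.2 + (5.741 − 1)/50.82 = 1.418
NF = 10 log₁₀(1.418) = 1.52 dB

1.52 dB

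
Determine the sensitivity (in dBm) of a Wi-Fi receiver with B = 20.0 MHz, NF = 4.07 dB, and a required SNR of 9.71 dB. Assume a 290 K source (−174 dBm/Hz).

−87.2 dBm

Sensitivity = −174 + 10 log₁₀(B) + NF + SNR_min
= −174 + 73.01 + 4.07 + 9.71
= −87.21 dBm → −87.2 dBm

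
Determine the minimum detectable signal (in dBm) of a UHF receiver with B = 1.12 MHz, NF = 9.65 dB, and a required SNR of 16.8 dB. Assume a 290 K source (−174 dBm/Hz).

−87.1 dBm

Sensitivity = −174 + 10 log₁₀(B) + NF + SNR_min
= −174 + 60.49 + 9.65 + 16.8
= −87.06 dBm → −87.1 dBm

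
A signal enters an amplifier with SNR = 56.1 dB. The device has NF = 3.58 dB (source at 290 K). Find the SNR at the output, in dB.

By definition F = SNR_in/SNR_out, so in dB: SNR_out = SNR_in − NF
SNR_out = 56.1 − 3.58 = 52.52 dB

52.52 dB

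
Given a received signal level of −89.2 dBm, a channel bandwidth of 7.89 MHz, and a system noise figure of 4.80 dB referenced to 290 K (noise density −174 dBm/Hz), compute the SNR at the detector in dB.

11.0 dB

Noise floor: N = −174 + 10 log₁₀(B) + NF
10 log₁₀(7.89×10⁶) = 68.97 dB
N = −174 + 68.97 + 4.80 = −100.23 dBm
SNR = P_sig − N = −89.2 − (−100.23) = 11.03 dB → 11.0 dB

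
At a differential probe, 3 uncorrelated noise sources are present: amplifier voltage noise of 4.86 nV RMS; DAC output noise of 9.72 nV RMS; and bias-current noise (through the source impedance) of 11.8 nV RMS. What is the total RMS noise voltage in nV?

16.0 nV

Uncorrelated sources add in power (mean-square): V_tot = √(ΣV_i²)
V_tot = √[(4.86×10⁻⁹)² + (9.72×10⁻⁹)² + (1.18×10⁻⁸)²] = 1.60×10⁻⁸ V = 16.0 nV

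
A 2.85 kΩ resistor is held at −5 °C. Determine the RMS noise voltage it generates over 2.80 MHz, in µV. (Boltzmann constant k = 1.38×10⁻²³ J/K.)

10.9 µV

T = −5 °C + 273.15 = 268.15 K
V_n = √(4kTRB)
4kTRB = 4 × 1.38×10⁻²³ × 268.15 × 2.85×10³ × 2.80×10⁶ = 1.18×10⁻¹⁰ V²
V_n = √(1.18×10⁻¹⁰) = 1.09×10⁻⁵ V = 10.9 µV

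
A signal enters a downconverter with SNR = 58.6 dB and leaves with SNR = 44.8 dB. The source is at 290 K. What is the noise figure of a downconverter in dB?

NF (dB) = SNR_in(dB) − SNR_out(dB) when the source is at T₀
NF = 58.6 − 44.8 = 13.8 dB

13.8 dB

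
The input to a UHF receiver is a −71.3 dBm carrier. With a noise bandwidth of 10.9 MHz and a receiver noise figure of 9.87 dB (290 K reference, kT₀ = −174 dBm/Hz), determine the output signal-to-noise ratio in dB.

22.5 dB

Noise floor: N = −174 + 10 log₁₀(B) + NF
10 log₁₀(1.09×10⁷) = 70.37 dB
N = −174 + 70.37 + 9.87 = −93.76 dBm
SNR = P_sig − N = −71.3 − (−93.76) = 22.46 dB → 22.5 dB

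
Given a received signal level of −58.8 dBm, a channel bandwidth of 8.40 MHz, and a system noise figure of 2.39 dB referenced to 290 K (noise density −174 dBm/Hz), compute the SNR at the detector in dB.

43.6 dB

Noise floor: N = −174 + 10 log₁₀(B) + NF
10 log₁₀(8.40×10⁶) = 69.24 dB
N = −174 + 69.24 + 2.39 = −102.37 dBm
SNR = P_sig − N = −58.8 − (−102.37) = 43.57 dB → 43.6 dB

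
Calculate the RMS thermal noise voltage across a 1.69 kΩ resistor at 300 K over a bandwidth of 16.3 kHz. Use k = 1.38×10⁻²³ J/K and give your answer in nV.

V_n = √(4kTRB)
4kTRB = 4 × 1.38×10⁻²³ × 300 × 1.69×10³ × 1.63×10⁴ = 4.56×10⁻¹³ V²
V_n = √(4.56×10⁻¹³) = 6.75×10⁻⁷ V = 675 nV

675 nV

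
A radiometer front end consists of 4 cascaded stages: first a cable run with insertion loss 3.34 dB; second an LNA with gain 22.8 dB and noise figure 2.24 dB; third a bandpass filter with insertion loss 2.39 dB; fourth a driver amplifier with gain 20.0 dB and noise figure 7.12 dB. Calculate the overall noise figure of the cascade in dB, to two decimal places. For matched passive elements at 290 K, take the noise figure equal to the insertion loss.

5.69 dB

Convert to linear (a loss of L dB is a gain of −L dB): F_i = 10^(NF_i/10), G_i = 10^(G_i,dB/10)
  Stage 1: F_1 = 10^(3.34/10) = 2.158, G_1 = 10^(−3.34/10) = 0.4634
  Stage 2: F_2 = 10^(2.24/10) = 1.675, G_2 = 10^(22.8/10) = 190.5
  Stage 3: F_3 = 10^(2.39/10) = 1.734, G_3 = 10^(−2.39/10) = 0.5768
  Stage 4: F_4 = 10^(7.12/10) = 5.152, G_4 = 10^(20.0/10) = 100.0
Friis cascade:
  F = 2.158 + (1.675 − 1)/0.4634 + (1.734 − 1)/88.31 + (5.152 − 1)/50.93 = 3.704
NF = 10 log₁₀(3.704) = 5.69 dB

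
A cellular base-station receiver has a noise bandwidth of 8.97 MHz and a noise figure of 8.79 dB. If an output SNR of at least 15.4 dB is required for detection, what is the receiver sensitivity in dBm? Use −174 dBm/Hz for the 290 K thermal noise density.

−80.3 dBm

Sensitivity = −174 + 10 log₁₀(B) + NF + SNR_min
= −174 + 69.53 + 8.79 + 15.4
= −80.28 dBm → −80.3 dBm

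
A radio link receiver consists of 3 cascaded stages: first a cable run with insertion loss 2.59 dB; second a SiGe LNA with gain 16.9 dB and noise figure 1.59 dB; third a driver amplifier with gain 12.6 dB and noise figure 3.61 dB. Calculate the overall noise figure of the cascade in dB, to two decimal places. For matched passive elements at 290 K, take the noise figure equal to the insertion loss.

Convert to linear (a loss of L dB is a gain of −L dB): F_i = 10^(NF_i/10), G_i = 10^(G_i,dB/10)
  Stage 1: F_1 = 10^(2.59/10) = 1.816, G_1 = 10^(−2.59/10) = 0.5508
  Stage 2: F_2 = 10^(1.59/10) = 1.442, G_2 = 10^(16.9/10) = 48.98
  Stage 3: F_3 = 10^(3.61/10) = 2.296, G_3 = 10^(12.6/10) = 18.20
Friis cascade:
  F = 1.816 + (1.442 − 1)/0.5508 + (2.296 − 1)/26.98 = 2.666
NF = 10 log₁₀(2.666) = 4.26 dB

4.26 dB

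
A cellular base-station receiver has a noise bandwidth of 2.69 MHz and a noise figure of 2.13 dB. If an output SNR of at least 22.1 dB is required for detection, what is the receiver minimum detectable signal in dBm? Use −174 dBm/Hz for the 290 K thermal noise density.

Sensitivity = −174 + 10 log₁₀(B) + NF + SNR_min
= −174 + 64.3 + 2.13 + 22.1
= −85.47 dBm → −85.5 dBm

−85.5 dBm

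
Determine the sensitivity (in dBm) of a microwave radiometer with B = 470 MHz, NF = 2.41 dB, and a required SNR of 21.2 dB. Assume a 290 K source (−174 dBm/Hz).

−63.7 dBm

Sensitivity = −174 + 10 log₁₀(B) + NF + SNR_min
= −174 + 86.72 + 2.41 + 21.2
= −63.67 dBm → −63.7 dBm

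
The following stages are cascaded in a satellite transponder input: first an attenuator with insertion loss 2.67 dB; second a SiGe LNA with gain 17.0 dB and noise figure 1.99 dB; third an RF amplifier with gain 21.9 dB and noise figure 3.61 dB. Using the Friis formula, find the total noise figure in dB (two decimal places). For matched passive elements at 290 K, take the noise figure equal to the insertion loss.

4.73 dB

Convert to linear (a loss of L dB is a gain of −L dB): F_i = 10^(NF_i/10), G_i = 10^(G_i,dB/10)
  Stage 1: F_1 = 10^(2.67/10) = 1.849, G_1 = 10^(−2.67/10) = 0.5408
  Stage 2: F_2 = 10^(1.99/10) = 1.581, G_2 = 10^(17.0/10) = 50.12
  Stage 3: F_3 = 10^(3.61/10) = 2.296, G_3 = 10^(21.9/10) = 154.9
Friis cascade:
  F = 1.849 + (1.581 − 1)/0.5408 + (2.296 − 1)/27.10 = 2.972
NF = 10 log₁₀(2.972) = 4.73 dB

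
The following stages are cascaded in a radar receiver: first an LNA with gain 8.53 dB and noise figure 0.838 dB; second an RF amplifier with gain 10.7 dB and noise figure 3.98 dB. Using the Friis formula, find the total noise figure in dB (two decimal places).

1.53 dB

Convert to linear (a loss of L dB is a gain of −L dB): F_i = 10^(NF_i/10), G_i = 10^(G_i,dB/10)
  Stage 1: F_1 = 10^(0.838/10) = 1.213, G_1 = 10^(8.53/10) = 7.129
  Stage 2: F_2 = 10^(3.98/10) = 2.500, G_2 = 10^(10.7/10) = 11.75
Friis cascade:
  F = 1.213 + (2.500 − 1)/7.129 = 1.423
NF = 10 log₁₀(1.423) = 1.53 dB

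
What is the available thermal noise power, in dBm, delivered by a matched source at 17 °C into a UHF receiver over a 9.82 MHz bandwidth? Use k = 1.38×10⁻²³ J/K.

T = 17 °C + 273.15 = 290.15 K
P_n = kTB = 1.38×10⁻²³ × 290.15 × 9.82×10⁶ = 3.93×10⁻¹⁴ W
In dBm: 10 log₁₀(3.93×10⁻¹⁴ / 10⁻³) = −104.1 dBm

−104.1 dBm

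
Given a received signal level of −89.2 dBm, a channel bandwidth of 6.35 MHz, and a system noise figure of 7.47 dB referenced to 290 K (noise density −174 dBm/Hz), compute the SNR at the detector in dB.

9.3 dB

Noise floor: N = −174 + 10 log₁₀(B) + NF
10 log₁₀(6.35×10⁶) = 68.03 dB
N = −174 + 68.03 + 7.47 = −98.50 dBm
SNR = P_sig − N = −89.2 − (−98.50) = 9.30 dB → 9.3 dB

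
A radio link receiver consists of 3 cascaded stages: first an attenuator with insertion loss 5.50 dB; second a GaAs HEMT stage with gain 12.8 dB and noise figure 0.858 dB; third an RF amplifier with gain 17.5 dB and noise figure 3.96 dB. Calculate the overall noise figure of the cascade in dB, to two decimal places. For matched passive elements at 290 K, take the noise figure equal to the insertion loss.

Convert to linear (a loss of L dB is a gain of −L dB): F_i = 10^(NF_i/10), G_i = 10^(G_i,dB/10)
  Stage 1: F_1 = 10^(5.50/10) = 3.548, G_1 = 10^(−5.50/10) = 0.2818
  Stage 2: F_2 = 10^(0.858/10) = 1.218, G_2 = 10^(12.8/10) = 19.05
  Stage 3: F_3 = 10^(3.96/10) = 2.489, G_3 = 10^(17.5/10) = 56.23
Friis cascade:
  F = 3.548 + (1.218 − 1)/0.2818 + (2.489 − 1)/5.370 = 4.600
NF = 10 log₁₀(4.600) = 6.63 dB

6.63 dB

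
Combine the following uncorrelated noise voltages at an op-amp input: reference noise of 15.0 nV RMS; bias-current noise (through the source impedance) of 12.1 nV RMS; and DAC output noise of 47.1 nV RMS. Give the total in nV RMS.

Uncorrelated sources add in power (mean-square): V_tot = √(ΣV_i²)
V_tot = √[(1.50×10⁻⁸)² + (1.21×10⁻⁸)² + (4.71×10⁻⁸)²] = 5.09×10⁻⁸ V = 50.9 nV

50.9 nV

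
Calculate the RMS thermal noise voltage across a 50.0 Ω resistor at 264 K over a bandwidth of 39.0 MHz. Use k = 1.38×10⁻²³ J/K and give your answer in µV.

5.33 µV

V_n = √(4kTRB)
4kTRB = 4 × 1.38×10⁻²³ × 264 × 5.00×10¹ × 3.90×10⁷ = 2.84×10⁻¹¹ V²
V_n = √(2.84×10⁻¹¹) = 5.33×10⁻⁶ V = 5.33 µV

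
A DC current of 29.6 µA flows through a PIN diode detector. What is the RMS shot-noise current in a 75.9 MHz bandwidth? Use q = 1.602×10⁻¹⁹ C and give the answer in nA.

I_n = √(2qI·B)
2qI·B = 2 × 1.602×10⁻¹⁹ × 2.96×10⁻⁵ × 7.59×10⁷ = 7.20×10⁻¹⁶ A²
I_n = √(7.20×10⁻¹⁶) = 2.68×10⁻⁸ A = 26.8 nA

26.8 nA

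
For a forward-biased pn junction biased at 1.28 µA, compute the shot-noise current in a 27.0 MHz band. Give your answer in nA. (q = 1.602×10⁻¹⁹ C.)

I_n = √(2qI·B)
2qI·B = 2 × 1.602×10⁻¹⁹ × 1.28×10⁻⁶ × 2.70×10⁷ = 1.11×10⁻¹⁷ A²
I_n = √(1.11×10⁻¹⁷) = 3.33×10⁻⁹ A = 3.33 nA

3.33 nA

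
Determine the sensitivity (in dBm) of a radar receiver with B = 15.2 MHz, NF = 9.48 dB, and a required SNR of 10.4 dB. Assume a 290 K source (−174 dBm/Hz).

Sensitivity = −174 + 10 log₁₀(B) + NF + SNR_min
= −174 + 71.82 + 9.48 + 10.4
= −82.30 dBm → −82.3 dBm

−82.3 dBm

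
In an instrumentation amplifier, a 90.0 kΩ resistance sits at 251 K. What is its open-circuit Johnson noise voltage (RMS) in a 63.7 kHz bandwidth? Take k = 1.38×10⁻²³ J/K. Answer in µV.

V_n = √(4kTRB)
4kTRB = 4 × 1.38×10⁻²³ × 251 × 9.00×10⁴ × 6.37×10⁴ = 7.94×10⁻¹¹ V²
V_n = √(7.94×10⁻¹¹) = 8.91×10⁻⁶ V = 8.91 µV

8.91 µV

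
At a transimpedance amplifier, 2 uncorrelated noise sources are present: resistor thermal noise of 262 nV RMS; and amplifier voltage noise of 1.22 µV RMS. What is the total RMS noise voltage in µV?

Uncorrelated sources add in power (mean-square): V_tot = √(ΣV_i²)
V_tot = √[(2.62×10⁻⁷)² + (1.22×10⁻⁶)²] = 1.25×10⁻⁶ V = 1.25 µV

1.25 µV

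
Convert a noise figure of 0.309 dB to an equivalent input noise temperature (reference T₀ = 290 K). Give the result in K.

F = 10^(0.309/10) = 1.07374
T_e = (F − 1)·T₀ = (1.07374 − 1) × 290 = 21.4 K

21.4 K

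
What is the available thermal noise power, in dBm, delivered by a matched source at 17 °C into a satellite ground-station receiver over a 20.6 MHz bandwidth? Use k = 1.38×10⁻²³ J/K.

−100.8 dBm

T = 17 °C + 273.15 = 290.15 K
P_n = kTB = 1.38×10⁻²³ × 290.15 × 2.06×10⁷ = 8.25×10⁻¹⁴ W
In dBm: 10 log₁₀(8.25×10⁻¹⁴ / 10⁻³) = −100.8 dBm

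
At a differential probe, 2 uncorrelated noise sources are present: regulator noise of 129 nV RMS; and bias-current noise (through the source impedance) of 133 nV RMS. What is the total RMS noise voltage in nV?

Uncorrelated sources add in power (mean-square): V_tot = √(ΣV_i²)
V_tot = √[(1.29×10⁻⁷)² + (1.33×10⁻⁷)²] = 1.85×10⁻⁷ V = 185 nV

185 nV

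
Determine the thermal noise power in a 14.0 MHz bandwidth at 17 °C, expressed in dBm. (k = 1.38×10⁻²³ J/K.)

T = 17 °C + 273.15 = 290.15 K
P_n = kTB = 1.38×10⁻²³ × 290.15 × 1.40×10⁷ = 5.61×10⁻¹⁴ W
In dBm: 10 log₁₀(5.61×10⁻¹⁴ / 10⁻³) = −102.5 dBm

−102.5 dBm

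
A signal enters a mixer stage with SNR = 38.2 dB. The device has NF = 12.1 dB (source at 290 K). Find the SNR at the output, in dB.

By definition F = SNR_in/SNR_out, so in dB: SNR_out = SNR_in − NF
SNR_out = 38.2 − 12.1 = 26.1 dB

26.1 dB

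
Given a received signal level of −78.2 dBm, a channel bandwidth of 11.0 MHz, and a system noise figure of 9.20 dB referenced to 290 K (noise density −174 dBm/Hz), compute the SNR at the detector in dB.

16.2 dB

Noise floor: N = −174 + 10 log₁₀(B) + NF
10 log₁₀(1.10×10⁷) = 70.41 dB
N = −174 + 70.41 + 9.20 = −94.39 dBm
SNR = P_sig − N = −78.2 − (−94.39) = 16.19 dB → 16.2 dB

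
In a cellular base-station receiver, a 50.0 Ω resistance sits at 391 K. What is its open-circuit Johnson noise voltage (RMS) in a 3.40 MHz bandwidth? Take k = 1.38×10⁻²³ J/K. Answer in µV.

1.92 µV

V_n = √(4kTRB)
4kTRB = 4 × 1.38×10⁻²³ × 391 × 5.00×10¹ × 3.40×10⁶ = 3.67×10⁻¹² V²
V_n = √(3.67×10⁻¹²) = 1.92×10⁻⁶ V = 1.92 µV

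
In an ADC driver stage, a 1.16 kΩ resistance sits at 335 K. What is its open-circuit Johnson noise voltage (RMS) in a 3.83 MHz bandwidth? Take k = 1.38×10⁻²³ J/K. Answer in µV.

9.06 µV

V_n = √(4kTRB)
4kTRB = 4 × 1.38×10⁻²³ × 335 × 1.16×10³ × 3.83×10⁶ = 8.22×10⁻¹¹ V²
V_n = √(8.22×10⁻¹¹) = 9.06×10⁻⁶ V = 9.06 µV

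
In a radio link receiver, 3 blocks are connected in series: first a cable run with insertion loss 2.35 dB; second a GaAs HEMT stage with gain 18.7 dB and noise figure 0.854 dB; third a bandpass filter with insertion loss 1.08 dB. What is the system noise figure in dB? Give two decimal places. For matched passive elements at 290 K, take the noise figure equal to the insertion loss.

Convert to linear (a loss of L dB is a gain of −L dB): F_i = 10^(NF_i/10), G_i = 10^(G_i,dB/10)
  Stage 1: F_1 = 10^(2.35/10) = 1.718, G_1 = 10^(−2.35/10) = 0.5821
  Stage 2: F_2 = 10^(0.854/10) = 1.217, G_2 = 10^(18.7/10) = 74.13
  Stage 3: F_3 = 10^(1.08/10) = 1.282, G_3 = 10^(−1.08/10) = 0.7798
Friis cascade:
  F = 1.718 + (1.217 − 1)/0.5821 + (1.282 − 1)/43.15 = 2.098
NF = 10 log₁₀(2.098) = 3.22 dB

3.22 dB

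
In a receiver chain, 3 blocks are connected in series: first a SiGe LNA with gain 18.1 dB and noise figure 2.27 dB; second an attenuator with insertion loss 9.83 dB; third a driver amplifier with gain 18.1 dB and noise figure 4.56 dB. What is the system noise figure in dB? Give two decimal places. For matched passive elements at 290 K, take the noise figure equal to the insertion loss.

3.22 dB

Convert to linear (a loss of L dB is a gain of −L dB): F_i = 10^(NF_i/10), G_i = 10^(G_i,dB/10)
  Stage 1: F_1 = 10^(2.27/10) = 1.687, G_1 = 10^(18.1/10) = 64.57
  Stage 2: F_2 = 10^(9.83/10) = 9.616, G_2 = 10^(−9.83/10) = 0.1040
  Stage 3: F_3 = 10^(4.56/10) = 2.858, G_3 = 10^(18.1/10) = 64.57
Friis cascade:
  F = 1.687 + (9.616 − 1)/64.57 + (2.858 − 1)/6.714 = 2.097
NF = 10 log₁₀(2.097) = 3.22 dB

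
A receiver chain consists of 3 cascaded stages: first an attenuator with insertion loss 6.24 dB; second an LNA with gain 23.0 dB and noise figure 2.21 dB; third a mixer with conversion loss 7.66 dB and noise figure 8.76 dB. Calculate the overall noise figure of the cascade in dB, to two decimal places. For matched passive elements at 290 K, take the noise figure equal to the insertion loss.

8.53 dB

Convert to linear (a loss of L dB is a gain of −L dB): F_i = 10^(NF_i/10), G_i = 10^(G_i,dB/10)
  Stage 1: F_1 = 10^(6.24/10) = 4.207, G_1 = 10^(−6.24/10) = 0.2377
  Stage 2: F_2 = 10^(2.21/10) = 1.663, G_2 = 10^(23.0/10) = 199.5
  Stage 3: F_3 = 10^(8.76/10) = 7.516, G_3 = 10^(−7.66/10) = 0.1714
Friis cascade:
  F = 4.207 + (1.663 − 1)/0.2377 + (7.516 − 1)/47.42 = 7.136
NF = 10 log₁₀(7.136) = 8.53 dB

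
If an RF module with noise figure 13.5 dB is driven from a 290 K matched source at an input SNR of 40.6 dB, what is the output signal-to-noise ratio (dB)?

By definition F = SNR_in/SNR_out, so in dB: SNR_out = SNR_in − NF
SNR_out = 40.6 − 13.5 = 27.1 dB

27.1 dB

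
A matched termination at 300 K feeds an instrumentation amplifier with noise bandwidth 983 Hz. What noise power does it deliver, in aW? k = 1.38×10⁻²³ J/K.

P_n = kTB = 1.38×10⁻²³ × 300 × 9.83×10² = 4.07×10⁻¹⁸ W = 4.07 aW

4.07 aW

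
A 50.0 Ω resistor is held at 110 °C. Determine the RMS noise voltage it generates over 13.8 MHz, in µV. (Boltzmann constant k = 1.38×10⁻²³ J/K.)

T = 110 °C + 273.15 = 383.15 K
V_n = √(4kTRB)
4kTRB = 4 × 1.38×10⁻²³ × 383.15 × 5.00×10¹ × 1.38×10⁷ = 1.46×10⁻¹¹ V²
V_n = √(1.46×10⁻¹¹) = 3.82×10⁻⁶ V = 3.82 µV

3.82 µV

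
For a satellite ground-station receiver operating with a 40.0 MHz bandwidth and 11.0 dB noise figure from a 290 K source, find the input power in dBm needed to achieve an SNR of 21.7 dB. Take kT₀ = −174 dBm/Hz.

Sensitivity = −174 + 10 log₁₀(B) + NF + SNR_min
= −174 + 76.02 + 11.0 + 21.7
= −65.28 dBm → −65.3 dBm

−65.3 dBm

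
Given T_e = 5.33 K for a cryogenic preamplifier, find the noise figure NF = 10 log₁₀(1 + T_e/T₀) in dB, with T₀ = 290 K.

0.079 dB

F = 1 + T_e/T₀ = 1 + 5.33/290 = 1.01838
NF = 10 log₁₀(1.01838) = 0.079 dB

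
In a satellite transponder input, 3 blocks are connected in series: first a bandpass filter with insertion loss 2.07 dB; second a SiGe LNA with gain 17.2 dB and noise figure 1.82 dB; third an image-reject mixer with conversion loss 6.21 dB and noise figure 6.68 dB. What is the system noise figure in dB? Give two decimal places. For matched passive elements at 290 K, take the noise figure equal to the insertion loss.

Convert to linear (a loss of L dB is a gain of −L dB): F_i = 10^(NF_i/10), G_i = 10^(G_i,dB/10)
  Stage 1: F_1 = 10^(2.07/10) = 1.611, G_1 = 10^(−2.07/10) = 0.6209
  Stage 2: F_2 = 10^(1.82/10) = 1.521, G_2 = 10^(17.2/10) = 52.48
  Stage 3: F_3 = 10^(6.68/10) = 4.656, G_3 = 10^(−6.21/10) = 0.2393
Friis cascade:
  F = 1.611 + (1.521 − 1)/0.6209 + (4.656 − 1)/32.58 = 2.561
NF = 10 log₁₀(2.561) = 4.08 dB

4.08 dB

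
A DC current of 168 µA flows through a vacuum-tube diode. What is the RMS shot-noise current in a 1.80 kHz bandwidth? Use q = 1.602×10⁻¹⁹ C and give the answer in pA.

I_n = √(2qI·B)
2qI·B = 2 × 1.602×10⁻¹⁹ × 1.68×10⁻⁴ × 1.80×10³ = 9.69×10⁻²⁰ A²
I_n = √(9.69×10⁻²⁰) = 3.11×10⁻¹⁰ A = 311 pA

311 pA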